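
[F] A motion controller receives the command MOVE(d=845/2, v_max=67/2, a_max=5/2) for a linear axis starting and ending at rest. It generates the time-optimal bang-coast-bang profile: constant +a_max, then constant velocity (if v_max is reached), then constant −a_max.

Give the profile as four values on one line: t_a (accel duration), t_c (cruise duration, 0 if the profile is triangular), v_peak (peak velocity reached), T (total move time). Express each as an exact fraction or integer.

t_a=13 t_c=0 v_peak=65/2 T=26

(v_max)²/a_max = (67/2)²/(5/2) = 4489/10
845/2 < 4489/10 so t_c = 0
v_peak = √(845/2·5/2) = √(4225/4) = 65/2
t_a = (65/2)/(5/2) = 13; t_c = 0
T = 2·13 = 26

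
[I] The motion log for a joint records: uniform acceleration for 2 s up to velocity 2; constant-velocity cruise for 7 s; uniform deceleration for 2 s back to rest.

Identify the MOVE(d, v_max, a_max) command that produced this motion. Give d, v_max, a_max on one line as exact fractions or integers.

a_max = 2/2 = 1
d_a = ½·2·2 = 2; d_c = 2·7 = 14
d = 2·2 + 14 = 18
t_c = 7 > 0 → v_max = v_peak = 2

d=18 v_max=2 a_max=1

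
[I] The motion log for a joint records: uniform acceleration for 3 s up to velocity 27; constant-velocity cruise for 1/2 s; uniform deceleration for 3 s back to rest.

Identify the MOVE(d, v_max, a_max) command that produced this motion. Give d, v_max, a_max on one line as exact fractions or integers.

d=189/2 v_max=27 a_max=9

a_max = 27/3 = 9
d_a = ½·27·3 = 81/2; d_c = 27·1/2 = 27/2
d = 2·81/2 + 27/2 = 189/2
t_c = 1/2 > 0 → v_max = v_peak = 27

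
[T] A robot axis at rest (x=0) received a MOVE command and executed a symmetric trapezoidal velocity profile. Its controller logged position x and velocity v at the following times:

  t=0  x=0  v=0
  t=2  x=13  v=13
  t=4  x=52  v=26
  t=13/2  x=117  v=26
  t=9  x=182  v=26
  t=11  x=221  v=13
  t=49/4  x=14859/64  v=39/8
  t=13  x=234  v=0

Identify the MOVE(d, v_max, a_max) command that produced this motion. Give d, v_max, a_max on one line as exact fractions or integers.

final state: t=13, x=234, v=0 → d = 234
a_max = (13−0)/(2−0) = 13/2
max v = 26 over t∈[4,9] → v_max = 26
check: 26·(4+5) = 234 ✓

d=234 v_max=26 a_max=13/2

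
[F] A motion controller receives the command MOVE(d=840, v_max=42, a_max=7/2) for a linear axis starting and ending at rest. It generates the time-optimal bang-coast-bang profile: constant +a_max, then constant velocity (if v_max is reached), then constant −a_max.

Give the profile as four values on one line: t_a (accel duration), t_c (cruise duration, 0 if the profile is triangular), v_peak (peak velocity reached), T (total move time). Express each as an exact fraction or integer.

t_a=12 t_c=8 v_peak=42 T=32

v_max²/a_max = 42²/(7/2) = 504
840 ≥ 504 → trapezoidal
t_a = 42/(7/2) = 12; v_peak = 42
d_cruise = 840 − 504 = 336; t_c = 336/42 = 8
T = 2·12 + 8 = 32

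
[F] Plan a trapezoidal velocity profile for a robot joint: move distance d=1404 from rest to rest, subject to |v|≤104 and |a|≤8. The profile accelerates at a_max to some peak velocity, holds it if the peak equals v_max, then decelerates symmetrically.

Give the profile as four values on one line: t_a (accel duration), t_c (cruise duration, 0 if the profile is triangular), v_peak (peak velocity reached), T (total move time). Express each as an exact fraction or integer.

v_max²/a_max = 104²/8 = 1352
1404 ≥ 1352 ⇒ cruise phase
t_a = 104/8 = 13; v_peak = 104
d_cruise = 1404 − 1352 = 52; t_c = 52/104 = 1/2
T = 2·13 + 1/2 = 53/2

t_a=13 t_c=1/2 v_peak=104 T=53/2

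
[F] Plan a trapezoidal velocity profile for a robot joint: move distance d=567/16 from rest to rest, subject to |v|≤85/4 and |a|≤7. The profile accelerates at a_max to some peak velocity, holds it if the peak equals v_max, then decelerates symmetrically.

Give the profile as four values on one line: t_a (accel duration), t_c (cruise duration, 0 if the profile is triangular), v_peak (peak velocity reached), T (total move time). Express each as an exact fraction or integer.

t_a=9/4 t_c=0 v_peak=63/4 T=9/2

vₘ²/aₘ = (85/4)²/7 = 7225/112
567/16 < 7225/112 → triangular
v_peak = √(567/16·7) = √(3969/16) = 63/4
t_a = (63/4)/7 = 9/4; t_c = 0
T = 2·9/4 = 9/2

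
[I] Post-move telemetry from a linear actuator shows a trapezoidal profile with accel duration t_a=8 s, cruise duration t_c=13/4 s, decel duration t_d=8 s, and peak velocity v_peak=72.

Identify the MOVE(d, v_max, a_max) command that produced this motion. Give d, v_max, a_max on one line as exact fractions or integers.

d=810 v_max=72 a_max=9

a_max = 72/8 = 9
d_a = ½·72·8 = 288; d_c = 72·13/4 = 234
d = 2·288 + 234 = 810
t_c = 13/4 > 0 so v_max = 72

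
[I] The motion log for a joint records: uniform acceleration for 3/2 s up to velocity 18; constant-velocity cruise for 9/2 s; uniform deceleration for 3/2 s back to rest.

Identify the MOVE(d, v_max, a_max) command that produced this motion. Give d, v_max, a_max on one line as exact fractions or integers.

a_max = 18/(3/2) = 12
d_a = ½·18·3/2 = 27/2; d_c = 18·9/2 = 81
d = 2·27/2 + 81 = 108
t_c = 9/2 > 0 → v_max = v_peak = 18

d=108 v_max=18 a_max=12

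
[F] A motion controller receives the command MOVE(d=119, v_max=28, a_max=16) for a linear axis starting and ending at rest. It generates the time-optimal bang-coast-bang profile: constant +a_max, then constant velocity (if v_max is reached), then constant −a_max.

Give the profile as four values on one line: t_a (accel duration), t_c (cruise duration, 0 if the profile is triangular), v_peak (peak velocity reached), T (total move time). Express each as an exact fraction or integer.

t_a=7/4 t_c=5/2 v_peak=28 T=6

vₘ²/aₘ = 28²/16 = 49
119 ≥ 49 ⇒ cruise phase
t_a = 28/16 = 7/4; v_peak = 28
d_cruise = 119 − 49 = 70; t_c = 70/28 = 5/2
T = 2·7/4 + 5/2 = 6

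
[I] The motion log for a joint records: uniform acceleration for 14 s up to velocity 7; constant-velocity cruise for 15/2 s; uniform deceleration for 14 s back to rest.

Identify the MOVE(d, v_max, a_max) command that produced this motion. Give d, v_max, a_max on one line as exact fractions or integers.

a_max = 7/14 = 1/2
d_a = ½·7·14 = 49; d_c = 7·15/2 = 105/2
d = 2·49 + 105/2 = 301/2
t_c = 15/2 > 0 ⇒ limit active, v_max = 7

d=301/2 v_max=7 a_max=1/2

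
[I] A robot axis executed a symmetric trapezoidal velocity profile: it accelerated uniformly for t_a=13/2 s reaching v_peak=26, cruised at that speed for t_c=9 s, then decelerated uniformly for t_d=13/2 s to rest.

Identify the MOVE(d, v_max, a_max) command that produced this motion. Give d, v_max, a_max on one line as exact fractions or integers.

a_max = 26/(13/2) = 4
d_a = ½·26·13/2 = 169/2; d_c = 26·9 = 234
d = 2·169/2 + 234 = 403
t_c = 9 > 0 so v_max = 26

d=403 v_max=26 a_max=4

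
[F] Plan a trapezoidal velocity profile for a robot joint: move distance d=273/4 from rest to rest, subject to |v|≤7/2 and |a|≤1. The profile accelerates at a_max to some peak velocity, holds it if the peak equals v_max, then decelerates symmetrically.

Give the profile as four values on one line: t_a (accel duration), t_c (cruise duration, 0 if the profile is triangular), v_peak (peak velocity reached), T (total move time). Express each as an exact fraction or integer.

t_a=7/2 t_c=16 v_peak=7/2 T=23

v_max²/a_max = (7/2)²/1 = 49/4
273/4 ≥ 49/4 ⇒ cruise phase
t_a = (7/2)/1 = 7/2; v_peak = 7/2
d_cruise = 273/4 − 49/4 = 56; t_c = 56/(7/2) = 16
T = 2·7/2 + 16 = 23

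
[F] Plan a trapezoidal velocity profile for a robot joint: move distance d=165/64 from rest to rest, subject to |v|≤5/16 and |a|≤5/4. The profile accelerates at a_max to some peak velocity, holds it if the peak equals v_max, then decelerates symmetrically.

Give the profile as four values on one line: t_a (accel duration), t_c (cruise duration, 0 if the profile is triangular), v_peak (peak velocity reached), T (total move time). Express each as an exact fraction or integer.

t_a=1/4 t_c=8 v_peak=5/16 T=17/2

v_max²/a_max = (5/16)²/(5/4) = 5/64
165/64 ≥ 5/64 → trapezoidal
t_a = (5/16)/(5/4) = 1/4; v_peak = 5/16
d_cruise = 165/64 − 5/64 = 5/2; t_c = (5/2)/(5/16) = 8
T = 2·1/4 + 8 = 17/2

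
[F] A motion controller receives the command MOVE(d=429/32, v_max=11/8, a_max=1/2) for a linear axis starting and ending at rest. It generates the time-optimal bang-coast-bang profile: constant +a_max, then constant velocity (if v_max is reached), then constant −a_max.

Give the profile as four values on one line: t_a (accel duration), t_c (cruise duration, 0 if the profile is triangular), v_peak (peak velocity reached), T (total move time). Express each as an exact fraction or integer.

t_a=11/4 t_c=7 v_peak=11/8 T=25/2

(v_max)²/a_max = (11/8)²/(1/2) = 121/32
429/32 ≥ 121/32 → trapezoidal
t_a = (11/8)/(1/2) = 11/4; v_peak = 11/8
d_cruise = 429/32 − 121/32 = 77/8; t_c = (77/8)/(11/8) = 7
T = 2·11/4 + 7 = 25/2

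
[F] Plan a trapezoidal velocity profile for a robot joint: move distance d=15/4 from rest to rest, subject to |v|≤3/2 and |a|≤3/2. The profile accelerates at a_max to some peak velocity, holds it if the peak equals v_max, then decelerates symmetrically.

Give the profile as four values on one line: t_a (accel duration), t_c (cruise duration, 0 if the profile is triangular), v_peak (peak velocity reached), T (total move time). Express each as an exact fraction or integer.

vₘ²/aₘ = (3/2)²/(3/2) = 3/2
15/4 ≥ 3/2 so v_max reached
t_a = (3/2)/(3/2) = 1; v_peak = 3/2
d_cruise = 15/4 − 3/2 = 9/4; t_c = (9/4)/(3/2) = 3/2
T = 2·1 + 3/2 = 7/2

t_a=1 t_c=3/2 v_peak=3/2 T=7/2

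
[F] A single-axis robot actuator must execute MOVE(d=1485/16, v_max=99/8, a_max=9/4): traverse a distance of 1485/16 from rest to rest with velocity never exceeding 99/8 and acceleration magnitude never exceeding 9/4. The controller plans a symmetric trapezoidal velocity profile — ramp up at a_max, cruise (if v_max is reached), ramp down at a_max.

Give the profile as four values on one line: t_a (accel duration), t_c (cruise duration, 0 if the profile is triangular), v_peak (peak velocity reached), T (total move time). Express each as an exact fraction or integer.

vₘ²/aₘ = (99/8)²/(9/4) = 1089/16
1485/16 ≥ 1089/16 so v_max reached
t_a = (99/8)/(9/4) = 11/2; v_peak = 99/8
d_cruise = 1485/16 − 1089/16 = 99/4; t_c = (99/4)/(99/8) = 2
T = 2·11/2 + 2 = 13

t_a=11/2 t_c=2 v_peak=99/8 T=13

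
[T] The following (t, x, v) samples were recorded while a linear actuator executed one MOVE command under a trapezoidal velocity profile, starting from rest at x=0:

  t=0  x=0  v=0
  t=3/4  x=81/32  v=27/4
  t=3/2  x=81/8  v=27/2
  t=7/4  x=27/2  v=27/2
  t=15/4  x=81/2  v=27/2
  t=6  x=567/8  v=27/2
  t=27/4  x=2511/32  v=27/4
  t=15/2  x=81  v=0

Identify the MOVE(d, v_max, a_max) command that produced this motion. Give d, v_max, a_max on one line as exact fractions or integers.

d=81 v_max=27/2 a_max=9

final state: t=15/2, x=81, v=0 → d = 81
a_max = (27/4−0)/(3/4−0) = 9
max v = 27/2 over t∈[3/2,6] → v_max = 27/2
check: 27/2·(3/2+9/2) = 81 ✓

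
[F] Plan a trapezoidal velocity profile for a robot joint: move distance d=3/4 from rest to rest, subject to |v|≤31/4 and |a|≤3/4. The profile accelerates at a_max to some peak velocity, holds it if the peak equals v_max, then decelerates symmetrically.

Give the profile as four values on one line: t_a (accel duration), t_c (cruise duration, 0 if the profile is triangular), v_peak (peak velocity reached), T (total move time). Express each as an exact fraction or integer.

t_a=1 t_c=0 v_peak=3/4 T=2

(v_max)²/a_max = (31/4)²/(3/4) = 961/12
3/4 < 961/12 ⇒ no cruise
v_peak = √(3/4·3/4) = √(9/16) = 3/4
t_a = (3/4)/(3/4) = 1; t_c = 0
T = 2·1 = 2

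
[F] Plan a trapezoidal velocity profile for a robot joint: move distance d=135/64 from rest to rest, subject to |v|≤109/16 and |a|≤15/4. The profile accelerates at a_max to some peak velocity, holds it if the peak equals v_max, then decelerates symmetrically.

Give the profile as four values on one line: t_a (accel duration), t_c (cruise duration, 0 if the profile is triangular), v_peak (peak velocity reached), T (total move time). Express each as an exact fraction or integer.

v_max²/a_max = (109/16)²/(15/4) = 11881/960
135/64 < 11881/960 so t_c = 0
v_peak = √(135/64·15/4) = √(2025/256) = 45/16
t_a = (45/16)/(15/4) = 3/4; t_c = 0
T = 2·3/4 = 3/2

t_a=3/4 t_c=0 v_peak=45/16 T=3/2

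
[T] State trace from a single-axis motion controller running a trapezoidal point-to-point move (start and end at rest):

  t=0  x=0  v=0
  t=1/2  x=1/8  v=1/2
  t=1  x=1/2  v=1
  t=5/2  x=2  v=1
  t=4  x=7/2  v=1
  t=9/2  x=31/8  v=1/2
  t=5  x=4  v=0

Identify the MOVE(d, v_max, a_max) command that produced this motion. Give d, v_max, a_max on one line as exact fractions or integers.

final state: t=5, x=4, v=0 → d = 4
a_max = (1/2−0)/(1/2−0) = 1
max v = 1 over t∈[1,4] → v_max = 1
check: 1·(1+3) = 4 ✓

d=4 v_max=1 a_max=1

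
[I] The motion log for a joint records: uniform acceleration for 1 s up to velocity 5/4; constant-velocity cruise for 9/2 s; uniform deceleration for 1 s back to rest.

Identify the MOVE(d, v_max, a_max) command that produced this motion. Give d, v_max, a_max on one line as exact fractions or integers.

d=55/8 v_max=5/4 a_max=5/4

a_max = (5/4)/1 = 5/4
d_a = ½·5/4·1 = 5/8; d_c = 5/4·9/2 = 45/8
d = 2·5/8 + 45/8 = 55/8
t_c = 9/2 > 0 ⇒ limit active, v_max = 5/4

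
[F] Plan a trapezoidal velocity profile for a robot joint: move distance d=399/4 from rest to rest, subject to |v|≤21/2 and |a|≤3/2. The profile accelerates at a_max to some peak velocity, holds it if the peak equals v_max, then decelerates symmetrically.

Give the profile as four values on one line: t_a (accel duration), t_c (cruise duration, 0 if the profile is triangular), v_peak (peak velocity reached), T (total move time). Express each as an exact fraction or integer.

t_a=7 t_c=5/2 v_peak=21/2 T=33/2

v_max²/a_max = (21/2)²/(3/2) = 147/2
399/4 ≥ 147/2 so v_max reached
t_a = (21/2)/(3/2) = 7; v_peak = 21/2
d_cruise = 399/4 − 147/2 = 105/4; t_c = (105/4)/(21/2) = 5/2
T = 2·7 + 5/2 = 33/2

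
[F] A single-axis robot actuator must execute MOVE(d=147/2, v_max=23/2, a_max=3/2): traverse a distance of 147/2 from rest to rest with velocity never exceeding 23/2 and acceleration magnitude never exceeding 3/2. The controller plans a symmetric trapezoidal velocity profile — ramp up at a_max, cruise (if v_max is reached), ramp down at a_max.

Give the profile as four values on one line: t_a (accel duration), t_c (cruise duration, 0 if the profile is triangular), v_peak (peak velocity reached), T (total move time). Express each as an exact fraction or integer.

t_a=7 t_c=0 v_peak=21/2 T=14

(v_max)²/a_max = (23/2)²/(3/2) = 529/6
147/2 < 529/6 so t_c = 0
v_peak = √(147/2·3/2) = √(441/4) = 21/2
t_a = (21/2)/(3/2) = 7; t_c = 0
T = 2·7 = 14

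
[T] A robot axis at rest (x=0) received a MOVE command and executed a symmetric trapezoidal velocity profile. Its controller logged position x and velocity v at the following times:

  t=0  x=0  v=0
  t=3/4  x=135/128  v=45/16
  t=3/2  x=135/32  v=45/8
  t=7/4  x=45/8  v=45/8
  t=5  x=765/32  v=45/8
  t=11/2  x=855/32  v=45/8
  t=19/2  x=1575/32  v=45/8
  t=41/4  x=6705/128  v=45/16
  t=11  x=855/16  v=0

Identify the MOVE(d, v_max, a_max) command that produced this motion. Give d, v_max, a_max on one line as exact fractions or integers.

d=855/16 v_max=45/8 a_max=15/4

final state: t=11, x=855/16, v=0 → d = 855/16
a_max = (45/16−0)/(3/4−0) = 15/4
max v = 45/8 over t∈[3/2,19/2] → v_max = 45/8
check: 45/8·(3/2+8) = 855/16 ✓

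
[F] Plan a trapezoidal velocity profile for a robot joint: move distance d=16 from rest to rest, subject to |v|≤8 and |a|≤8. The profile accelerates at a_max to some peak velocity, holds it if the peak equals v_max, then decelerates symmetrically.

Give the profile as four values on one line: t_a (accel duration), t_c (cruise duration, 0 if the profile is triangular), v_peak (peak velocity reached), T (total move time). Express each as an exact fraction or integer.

t_a=1 t_c=1 v_peak=8 T=3

vₘ²/aₘ = 8²/8 = 8
16 ≥ 8 ⇒ cruise phase
t_a = 8/8 = 1; v_peak = 8
d_cruise = 16 − 8 = 8; t_c = 8/8 = 1
T = 2·1 + 1 = 3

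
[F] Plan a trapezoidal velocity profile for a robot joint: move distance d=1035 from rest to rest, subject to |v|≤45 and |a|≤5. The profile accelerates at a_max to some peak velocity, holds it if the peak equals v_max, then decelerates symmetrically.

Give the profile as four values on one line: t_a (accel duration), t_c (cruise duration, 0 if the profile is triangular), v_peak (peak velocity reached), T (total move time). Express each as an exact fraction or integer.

vₘ²/aₘ = 45²/5 = 405
1035 ≥ 405 ⇒ cruise phase
t_a = 45/5 = 9; v_peak = 45
d_cruise = 1035 − 405 = 630; t_c = 630/45 = 14
T = 2·9 + 14 = 32

t_a=9 t_c=14 v_peak=45 T=32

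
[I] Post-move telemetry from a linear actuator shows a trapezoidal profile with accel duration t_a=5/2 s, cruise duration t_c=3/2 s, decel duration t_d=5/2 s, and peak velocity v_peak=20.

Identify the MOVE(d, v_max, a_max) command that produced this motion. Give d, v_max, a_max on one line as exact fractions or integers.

d=80 v_max=20 a_max=8

a_max = 20/(5/2) = 8
d_a = ½·20·5/2 = 25; d_c = 20·3/2 = 30
d = 2·25 + 30 = 80
t_c = 3/2 > 0 so v_max = 20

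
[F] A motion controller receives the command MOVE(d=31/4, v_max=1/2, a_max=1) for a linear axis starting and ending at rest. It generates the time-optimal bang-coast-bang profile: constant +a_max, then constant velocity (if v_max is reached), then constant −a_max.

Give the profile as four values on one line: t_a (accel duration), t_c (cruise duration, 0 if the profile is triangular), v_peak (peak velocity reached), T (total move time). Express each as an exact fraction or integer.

t_a=1/2 t_c=15 v_peak=1/2 T=16

(v_max)²/a_max = (1/2)²/1 = 1/4
31/4 ≥ 1/4 ⇒ cruise phase
t_a = (1/2)/1 = 1/2; v_peak = 1/2
d_cruise = 31/4 − 1/4 = 15/2; t_c = (15/2)/(1/2) = 15
T = 2·1/2 + 15 = 16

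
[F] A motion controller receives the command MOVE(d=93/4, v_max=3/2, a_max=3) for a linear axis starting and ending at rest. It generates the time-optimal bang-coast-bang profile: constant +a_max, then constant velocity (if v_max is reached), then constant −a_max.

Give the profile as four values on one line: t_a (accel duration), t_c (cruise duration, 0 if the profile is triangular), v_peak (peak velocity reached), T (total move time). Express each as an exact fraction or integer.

(v_max)²/a_max = (3/2)²/3 = 3/4
93/4 ≥ 3/4 ⇒ cruise phase
t_a = (3/2)/3 = 1/2; v_peak = 3/2
d_cruise = 93/4 − 3/4 = 45/2; t_c = (45/2)/(3/2) = 15
T = 2·1/2 + 15 = 16

t_a=1/2 t_c=15 v_peak=3/2 T=16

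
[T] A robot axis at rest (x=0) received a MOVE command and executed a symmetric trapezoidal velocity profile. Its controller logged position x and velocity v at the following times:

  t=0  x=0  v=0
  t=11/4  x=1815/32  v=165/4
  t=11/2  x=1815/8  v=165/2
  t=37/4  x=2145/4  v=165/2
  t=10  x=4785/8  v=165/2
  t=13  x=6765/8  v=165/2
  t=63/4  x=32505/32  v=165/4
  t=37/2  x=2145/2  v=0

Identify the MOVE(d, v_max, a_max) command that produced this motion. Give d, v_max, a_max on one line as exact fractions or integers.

final state: t=37/2, x=2145/2, v=0 → d = 2145/2
a_max = (165/4−0)/(11/4−0) = 15
max v = 165/2 over t∈[11/2,13] → v_max = 165/2
check: 165/2·(11/2+15/2) = 2145/2 ✓

d=2145/2 v_max=165/2 a_max=15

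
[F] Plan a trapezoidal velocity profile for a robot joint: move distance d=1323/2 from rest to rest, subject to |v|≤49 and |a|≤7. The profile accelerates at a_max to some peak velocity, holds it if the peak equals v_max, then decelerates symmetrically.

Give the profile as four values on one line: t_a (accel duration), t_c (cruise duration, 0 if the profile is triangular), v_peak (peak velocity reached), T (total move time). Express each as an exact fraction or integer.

v_max²/a_max = 49²/7 = 343
1323/2 ≥ 343 ⇒ cruise phase
t_a = 49/7 = 7; v_peak = 49
d_cruise = 1323/2 − 343 = 637/2; t_c = (637/2)/49 = 13/2
T = 2·7 + 13/2 = 41/2

t_a=7 t_c=13/2 v_peak=49 T=41/2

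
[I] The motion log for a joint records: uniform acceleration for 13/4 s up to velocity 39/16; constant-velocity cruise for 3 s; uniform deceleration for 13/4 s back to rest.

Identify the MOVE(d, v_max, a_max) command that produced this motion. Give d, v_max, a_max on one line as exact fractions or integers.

d=975/64 v_max=39/16 a_max=3/4

a_max = (39/16)/(13/4) = 3/4
d_a = ½·39/16·13/4 = 507/128; d_c = 39/16·3 = 117/16
d = 2·507/128 + 117/16 = 975/64
t_c = 3 > 0 so v_max = 39/16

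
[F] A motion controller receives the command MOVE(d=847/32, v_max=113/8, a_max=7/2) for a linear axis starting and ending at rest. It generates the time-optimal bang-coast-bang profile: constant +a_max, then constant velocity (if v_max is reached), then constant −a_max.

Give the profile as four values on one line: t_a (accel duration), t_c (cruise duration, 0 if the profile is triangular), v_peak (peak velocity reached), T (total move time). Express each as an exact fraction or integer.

t_a=11/4 t_c=0 v_peak=77/8 T=11/2

(v_max)²/a_max = (113/8)²/(7/2) = 12769/224
847/32 < 12769/224 ⇒ no cruise
v_peak = √(847/32·7/2) = √(5929/64) = 77/8
t_a = (77/8)/(7/2) = 11/4; t_c = 0
T = 2·11/4 = 11/2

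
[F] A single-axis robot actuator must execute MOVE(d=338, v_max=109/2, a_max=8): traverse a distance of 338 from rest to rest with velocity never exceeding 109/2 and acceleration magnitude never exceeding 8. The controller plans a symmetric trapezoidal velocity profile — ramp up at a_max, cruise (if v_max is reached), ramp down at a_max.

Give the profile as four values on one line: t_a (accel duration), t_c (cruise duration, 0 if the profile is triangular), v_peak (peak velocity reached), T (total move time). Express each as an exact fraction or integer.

t_a=13/2 t_c=0 v_peak=52 T=13

(v_max)²/a_max = (109/2)²/8 = 11881/32
338 < 11881/32 → triangular
v_peak = √(338·8) = √2704 = 52
t_a = 52/8 = 13/2; t_c = 0
T = 2·13/2 = 13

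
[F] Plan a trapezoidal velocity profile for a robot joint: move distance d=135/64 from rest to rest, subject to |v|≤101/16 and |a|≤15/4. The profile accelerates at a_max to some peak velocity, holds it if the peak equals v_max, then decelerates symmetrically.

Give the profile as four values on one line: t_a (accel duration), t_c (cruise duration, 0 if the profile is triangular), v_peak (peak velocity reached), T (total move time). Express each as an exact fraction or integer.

t_a=3/4 t_c=0 v_peak=45/16 T=3/2

v_max²/a_max = (101/16)²/(15/4) = 10201/960
135/64 < 10201/960 → triangular
v_peak = √(135/64·15/4) = √(2025/256) = 45/16
t_a = (45/16)/(15/4) = 3/4; t_c = 0
T = 2·3/4 = 3/2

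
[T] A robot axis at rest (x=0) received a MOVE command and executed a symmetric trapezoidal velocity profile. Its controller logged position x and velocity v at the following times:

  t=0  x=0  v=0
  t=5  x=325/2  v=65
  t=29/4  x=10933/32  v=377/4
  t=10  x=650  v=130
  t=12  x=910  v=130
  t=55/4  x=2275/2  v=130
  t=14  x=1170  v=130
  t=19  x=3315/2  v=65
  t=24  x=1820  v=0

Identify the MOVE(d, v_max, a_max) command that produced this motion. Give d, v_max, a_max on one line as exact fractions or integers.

final state: t=24, x=1820, v=0 → d = 1820
a_max = (65−0)/(5−0) = 13
max v = 130 over t∈[10,14] → v_max = 130
check: 130·(10+4) = 1820 ✓

d=1820 v_max=130 a_max=13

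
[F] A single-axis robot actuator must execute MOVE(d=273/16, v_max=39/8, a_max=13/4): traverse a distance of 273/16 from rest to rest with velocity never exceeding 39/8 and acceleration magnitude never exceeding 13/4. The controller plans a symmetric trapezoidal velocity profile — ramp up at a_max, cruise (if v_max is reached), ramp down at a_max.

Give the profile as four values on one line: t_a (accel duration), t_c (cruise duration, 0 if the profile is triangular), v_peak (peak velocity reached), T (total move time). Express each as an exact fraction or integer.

t_a=3/2 t_c=2 v_peak=39/8 T=5

vₘ²/aₘ = (39/8)²/(13/4) = 117/16
273/16 ≥ 117/16 so v_max reached
t_a = (39/8)/(13/4) = 3/2; v_peak = 39/8
d_cruise = 273/16 − 117/16 = 39/4; t_c = (39/4)/(39/8) = 2
T = 2·3/2 + 2 = 5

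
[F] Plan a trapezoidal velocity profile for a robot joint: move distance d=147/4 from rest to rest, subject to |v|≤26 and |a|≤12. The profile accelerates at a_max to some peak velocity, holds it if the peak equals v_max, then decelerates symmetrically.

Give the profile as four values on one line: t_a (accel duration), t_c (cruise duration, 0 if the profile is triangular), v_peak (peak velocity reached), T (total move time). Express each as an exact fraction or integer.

t_a=7/4 t_c=0 v_peak=21 T=7/2

vₘ²/aₘ = 26²/12 = 169/3
147/4 < 169/3 ⇒ no cruise
v_peak = √(147/4·12) = √441 = 21
t_a = 21/12 = 7/4; t_c = 0
T = 2·7/4 = 7/2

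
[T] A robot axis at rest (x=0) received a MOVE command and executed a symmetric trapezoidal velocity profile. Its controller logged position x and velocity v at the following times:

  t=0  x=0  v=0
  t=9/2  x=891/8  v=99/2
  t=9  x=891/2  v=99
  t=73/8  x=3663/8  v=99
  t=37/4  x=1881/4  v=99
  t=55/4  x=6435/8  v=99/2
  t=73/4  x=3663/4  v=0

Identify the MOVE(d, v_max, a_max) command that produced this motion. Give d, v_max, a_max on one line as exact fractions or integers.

final state: t=73/4, x=3663/4, v=0 → d = 3663/4
a_max = (99/2−0)/(9/2−0) = 11
max v = 99 over t∈[9,37/4] → v_max = 99
check: 99·(9+1/4) = 3663/4 ✓

d=3663/4 v_max=99 a_max=11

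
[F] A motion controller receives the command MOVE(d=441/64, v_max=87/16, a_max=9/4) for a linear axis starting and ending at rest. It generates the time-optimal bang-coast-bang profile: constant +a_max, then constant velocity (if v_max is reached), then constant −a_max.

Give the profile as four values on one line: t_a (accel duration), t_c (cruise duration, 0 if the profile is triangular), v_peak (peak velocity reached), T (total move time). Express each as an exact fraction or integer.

v_max²/a_max = (87/16)²/(9/4) = 841/64
441/64 < 841/64 ⇒ no cruise
v_peak = √(441/64·9/4) = √(3969/256) = 63/16
t_a = (63/16)/(9/4) = 7/4; t_c = 0
T = 2·7/4 = 7/2

t_a=7/4 t_c=0 v_peak=63/16 T=7/2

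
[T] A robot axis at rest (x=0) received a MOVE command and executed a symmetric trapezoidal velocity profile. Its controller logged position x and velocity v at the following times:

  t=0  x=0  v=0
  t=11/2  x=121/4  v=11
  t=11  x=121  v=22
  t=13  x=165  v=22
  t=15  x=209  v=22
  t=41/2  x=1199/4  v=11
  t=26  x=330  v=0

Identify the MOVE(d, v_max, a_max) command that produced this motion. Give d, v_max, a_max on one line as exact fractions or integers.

final state: t=26, x=330, v=0 → d = 330
a_max = (11−0)/(11/2−0) = 2
max v = 22 over t∈[11,15] → v_max = 22
check: 22·(11+4) = 330 ✓

d=330 v_max=22 a_max=2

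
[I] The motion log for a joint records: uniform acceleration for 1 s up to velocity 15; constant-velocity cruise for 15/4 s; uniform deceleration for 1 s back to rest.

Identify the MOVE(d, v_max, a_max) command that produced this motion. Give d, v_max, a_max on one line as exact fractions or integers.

a_max = 15/1 = 15
d_a = ½·15·1 = 15/2; d_c = 15·15/4 = 225/4
d = 2·15/2 + 225/4 = 285/4
t_c = 15/4 > 0 so v_max = 15

d=285/4 v_max=15 a_max=15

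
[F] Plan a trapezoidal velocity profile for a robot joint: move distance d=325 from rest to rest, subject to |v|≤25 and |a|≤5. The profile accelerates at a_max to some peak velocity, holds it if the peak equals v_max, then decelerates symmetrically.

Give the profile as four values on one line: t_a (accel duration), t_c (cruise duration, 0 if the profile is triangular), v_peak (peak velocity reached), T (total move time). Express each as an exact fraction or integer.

t_a=5 t_c=8 v_peak=25 T=18

vₘ²/aₘ = 25²/5 = 125
325 ≥ 125 so v_max reached
t_a = 25/5 = 5; v_peak = 25
d_cruise = 325 − 125 = 200; t_c = 200/25 = 8
T = 2·5 + 8 = 18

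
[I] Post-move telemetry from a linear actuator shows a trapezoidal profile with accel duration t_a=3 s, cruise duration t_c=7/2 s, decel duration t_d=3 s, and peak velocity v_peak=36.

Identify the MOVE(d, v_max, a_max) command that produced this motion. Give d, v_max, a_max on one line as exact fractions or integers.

a_max = 36/3 = 12
d_a = ½·36·3 = 54; d_c = 36·7/2 = 126
d = 2·54 + 126 = 234
t_c = 7/2 > 0 → v_max = v_peak = 36

d=234 v_max=36 a_max=12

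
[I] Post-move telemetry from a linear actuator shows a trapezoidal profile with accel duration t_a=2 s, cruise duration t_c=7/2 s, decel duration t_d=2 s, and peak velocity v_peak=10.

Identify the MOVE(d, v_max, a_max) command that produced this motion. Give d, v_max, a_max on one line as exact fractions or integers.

d=55 v_max=10 a_max=5

a_max = 10/2 = 5
d_a = ½·10·2 = 10; d_c = 10·7/2 = 35
d = 2·10 + 35 = 55
t_c = 7/2 > 0 ⇒ limit active, v_max = 10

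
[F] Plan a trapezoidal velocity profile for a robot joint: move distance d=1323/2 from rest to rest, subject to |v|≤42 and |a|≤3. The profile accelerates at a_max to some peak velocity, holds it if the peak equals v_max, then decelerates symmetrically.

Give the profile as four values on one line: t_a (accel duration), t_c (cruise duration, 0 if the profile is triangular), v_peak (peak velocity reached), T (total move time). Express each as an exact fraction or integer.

t_a=14 t_c=7/4 v_peak=42 T=119/4

(v_max)²/a_max = 42²/3 = 588
1323/2 ≥ 588 → trapezoidal
t_a = 42/3 = 14; v_peak = 42
d_cruise = 1323/2 − 588 = 147/2; t_c = (147/2)/42 = 7/4
T = 2·14 + 7/4 = 119/4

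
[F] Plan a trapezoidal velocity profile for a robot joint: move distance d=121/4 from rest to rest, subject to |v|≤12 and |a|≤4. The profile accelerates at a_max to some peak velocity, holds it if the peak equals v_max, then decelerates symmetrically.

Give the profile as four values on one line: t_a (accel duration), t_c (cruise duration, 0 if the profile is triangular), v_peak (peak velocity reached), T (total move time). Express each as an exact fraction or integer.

t_a=11/4 t_c=0 v_peak=11 T=11/2

vₘ²/aₘ = 12²/4 = 36
121/4 < 36 → triangular
v_peak = √(121/4·4) = √121 = 11
t_a = 11/4; t_c = 0
T = 2·11/4 = 11/2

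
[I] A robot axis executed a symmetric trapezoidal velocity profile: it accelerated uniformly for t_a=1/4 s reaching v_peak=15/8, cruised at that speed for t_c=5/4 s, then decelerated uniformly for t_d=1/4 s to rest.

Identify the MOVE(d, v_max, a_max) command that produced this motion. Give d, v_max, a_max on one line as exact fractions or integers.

a_max = (15/8)/(1/4) = 15/2
d_a = ½·15/8·1/4 = 15/64; d_c = 15/8·5/4 = 75/32
d = 2·15/64 + 75/32 = 45/16
t_c = 5/4 > 0 so v_max = 15/8

d=45/16 v_max=15/8 a_max=15/2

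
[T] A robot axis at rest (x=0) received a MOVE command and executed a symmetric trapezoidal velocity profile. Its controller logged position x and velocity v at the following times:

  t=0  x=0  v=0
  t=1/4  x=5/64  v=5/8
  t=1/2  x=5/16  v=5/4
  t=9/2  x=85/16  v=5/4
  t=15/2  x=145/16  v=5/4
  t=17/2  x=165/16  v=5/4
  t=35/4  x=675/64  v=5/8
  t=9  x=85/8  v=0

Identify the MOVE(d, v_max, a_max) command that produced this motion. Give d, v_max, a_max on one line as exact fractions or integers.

final state: t=9, x=85/8, v=0 → d = 85/8
a_max = (5/8−0)/(1/4−0) = 5/2
max v = 5/4 over t∈[1/2,17/2] → v_max = 5/4
check: 5/4·(1/2+8) = 85/8 ✓

d=85/8 v_max=5/4 a_max=5/2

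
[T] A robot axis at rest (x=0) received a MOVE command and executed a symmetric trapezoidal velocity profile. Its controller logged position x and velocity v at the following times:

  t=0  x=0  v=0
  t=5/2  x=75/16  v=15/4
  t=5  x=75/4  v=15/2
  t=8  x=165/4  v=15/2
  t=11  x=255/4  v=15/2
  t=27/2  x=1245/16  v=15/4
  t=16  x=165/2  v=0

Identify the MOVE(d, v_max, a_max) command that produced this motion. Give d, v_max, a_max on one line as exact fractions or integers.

final state: t=16, x=165/2, v=0 → d = 165/2
a_max = (15/4−0)/(5/2−0) = 3/2
max v = 15/2 over t∈[5,11] → v_max = 15/2
check: 15/2·(5+6) = 165/2 ✓

d=165/2 v_max=15/2 a_max=3/2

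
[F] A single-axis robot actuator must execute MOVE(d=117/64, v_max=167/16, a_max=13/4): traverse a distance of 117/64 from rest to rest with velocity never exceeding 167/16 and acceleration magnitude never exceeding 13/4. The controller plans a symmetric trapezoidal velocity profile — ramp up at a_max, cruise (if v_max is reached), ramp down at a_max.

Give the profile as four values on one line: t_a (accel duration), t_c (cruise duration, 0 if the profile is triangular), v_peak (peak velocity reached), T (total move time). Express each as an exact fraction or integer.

(v_max)²/a_max = (167/16)²/(13/4) = 27889/832
117/64 < 27889/832 so t_c = 0
v_peak = √(117/64·13/4) = √(1521/256) = 39/16
t_a = (39/16)/(13/4) = 3/4; t_c = 0
T = 2·3/4 = 3/2

t_a=3/4 t_c=0 v_peak=39/16 T=3/2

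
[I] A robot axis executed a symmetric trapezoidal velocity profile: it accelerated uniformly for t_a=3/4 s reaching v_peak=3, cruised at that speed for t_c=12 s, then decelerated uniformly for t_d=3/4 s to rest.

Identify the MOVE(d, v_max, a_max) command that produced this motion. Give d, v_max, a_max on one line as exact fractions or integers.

a_max = 3/(3/4) = 4
d_a = ½·3·3/4 = 9/8; d_c = 3·12 = 36
d = 2·9/8 + 36 = 153/4
t_c = 12 > 0 so v_max = 3

d=153/4 v_max=3 a_max=4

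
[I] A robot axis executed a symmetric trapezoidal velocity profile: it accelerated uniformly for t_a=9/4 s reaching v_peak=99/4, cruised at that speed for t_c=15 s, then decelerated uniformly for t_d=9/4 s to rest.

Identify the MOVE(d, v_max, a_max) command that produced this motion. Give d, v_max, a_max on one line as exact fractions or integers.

d=6831/16 v_max=99/4 a_max=11

a_max = (99/4)/(9/4) = 11
d_a = ½·99/4·9/4 = 891/32; d_c = 99/4·15 = 1485/4
d = 2·891/32 + 1485/4 = 6831/16
t_c = 15 > 0 → v_max = v_peak = 99/4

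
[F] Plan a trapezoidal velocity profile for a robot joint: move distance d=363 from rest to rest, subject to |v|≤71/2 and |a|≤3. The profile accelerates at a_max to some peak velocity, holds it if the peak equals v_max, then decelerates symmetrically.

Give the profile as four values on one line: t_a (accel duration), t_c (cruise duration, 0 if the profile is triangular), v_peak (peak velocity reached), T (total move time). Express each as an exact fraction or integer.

(v_max)²/a_max = (71/2)²/3 = 5041/12
363 < 5041/12 ⇒ no cruise
v_peak = √(363·3) = √1089 = 33
t_a = 33/3 = 11; t_c = 0
T = 2·11 = 22

t_a=11 t_c=0 v_peak=33 T=22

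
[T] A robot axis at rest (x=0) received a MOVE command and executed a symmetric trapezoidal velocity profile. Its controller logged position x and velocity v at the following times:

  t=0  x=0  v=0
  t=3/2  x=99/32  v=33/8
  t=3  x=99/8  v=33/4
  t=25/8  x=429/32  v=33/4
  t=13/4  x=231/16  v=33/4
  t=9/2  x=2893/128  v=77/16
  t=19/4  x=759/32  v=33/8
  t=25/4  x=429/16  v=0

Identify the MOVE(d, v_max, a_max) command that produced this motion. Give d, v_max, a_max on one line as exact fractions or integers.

final state: t=25/4, x=429/16, v=0 → d = 429/16
a_max = (33/8−0)/(3/2−0) = 11/4
max v = 33/4 over t∈[3,13/4] → v_max = 33/4
check: 33/4·(3+1/4) = 429/16 ✓

d=429/16 v_max=33/4 a_max=11/4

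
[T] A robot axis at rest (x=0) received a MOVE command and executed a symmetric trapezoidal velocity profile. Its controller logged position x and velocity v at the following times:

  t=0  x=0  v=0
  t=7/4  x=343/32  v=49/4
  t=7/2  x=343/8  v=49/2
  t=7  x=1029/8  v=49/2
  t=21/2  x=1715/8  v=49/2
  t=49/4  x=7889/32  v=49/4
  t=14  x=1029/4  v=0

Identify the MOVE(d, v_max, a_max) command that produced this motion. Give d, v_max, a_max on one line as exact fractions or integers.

final state: t=14, x=1029/4, v=0 → d = 1029/4
a_max = (49/4−0)/(7/4−0) = 7
max v = 49/2 over t∈[7/2,21/2] → v_max = 49/2
check: 49/2·(7/2+7) = 1029/4 ✓

d=1029/4 v_max=49/2 a_max=7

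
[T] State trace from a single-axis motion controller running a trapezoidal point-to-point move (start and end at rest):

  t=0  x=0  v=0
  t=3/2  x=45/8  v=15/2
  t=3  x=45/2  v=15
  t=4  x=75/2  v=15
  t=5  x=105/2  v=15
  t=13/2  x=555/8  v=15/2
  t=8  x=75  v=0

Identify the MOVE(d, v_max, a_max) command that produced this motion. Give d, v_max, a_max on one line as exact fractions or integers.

d=75 v_max=15 a_max=5

final state: t=8, x=75, v=0 → d = 75
a_max = (15/2−0)/(3/2−0) = 5
max v = 15 over t∈[3,5] → v_max = 15
check: 15·(3+2) = 75 ✓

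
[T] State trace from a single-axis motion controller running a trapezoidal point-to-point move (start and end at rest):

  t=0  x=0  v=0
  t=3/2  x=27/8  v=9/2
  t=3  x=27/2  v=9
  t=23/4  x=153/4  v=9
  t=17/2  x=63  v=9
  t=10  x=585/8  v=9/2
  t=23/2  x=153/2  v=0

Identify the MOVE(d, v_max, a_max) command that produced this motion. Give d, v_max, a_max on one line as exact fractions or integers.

final state: t=23/2, x=153/2, v=0 → d = 153/2
a_max = (9/2−0)/(3/2−0) = 3
max v = 9 over t∈[3,17/2] → v_max = 9
check: 9·(3+11/2) = 153/2 ✓

d=153/2 v_max=9 a_max=3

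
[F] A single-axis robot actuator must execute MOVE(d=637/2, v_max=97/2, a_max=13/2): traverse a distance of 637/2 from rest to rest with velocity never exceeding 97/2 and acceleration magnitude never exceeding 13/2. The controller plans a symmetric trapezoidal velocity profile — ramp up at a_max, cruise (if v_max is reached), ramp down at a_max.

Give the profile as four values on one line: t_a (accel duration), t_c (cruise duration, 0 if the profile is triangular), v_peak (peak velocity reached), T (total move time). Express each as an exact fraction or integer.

v_max²/a_max = (97/2)²/(13/2) = 9409/26
637/2 < 9409/26 → triangular
v_peak = √(637/2·13/2) = √(8281/4) = 91/2
t_a = (91/2)/(13/2) = 7; t_c = 0
T = 2·7 = 14

t_a=7 t_c=0 v_peak=91/2 T=14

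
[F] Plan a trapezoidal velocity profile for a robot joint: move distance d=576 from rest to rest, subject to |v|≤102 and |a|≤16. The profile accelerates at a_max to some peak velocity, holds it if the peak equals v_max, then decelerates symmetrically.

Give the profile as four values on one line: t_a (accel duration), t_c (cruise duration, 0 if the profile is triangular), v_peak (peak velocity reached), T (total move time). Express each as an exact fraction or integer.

t_a=6 t_c=0 v_peak=96 T=12

v_max²/a_max = 102²/16 = 2601/4
576 < 2601/4 so t_c = 0
v_peak = √(576·16) = √9216 = 96
t_a = 96/16 = 6; t_c = 0
T = 2·6 = 12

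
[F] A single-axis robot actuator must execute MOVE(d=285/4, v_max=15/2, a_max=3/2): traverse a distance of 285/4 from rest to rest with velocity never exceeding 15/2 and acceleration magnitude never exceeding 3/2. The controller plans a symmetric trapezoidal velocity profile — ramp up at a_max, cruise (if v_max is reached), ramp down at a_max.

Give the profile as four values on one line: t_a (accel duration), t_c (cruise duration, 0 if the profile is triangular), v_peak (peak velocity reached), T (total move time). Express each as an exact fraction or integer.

v_max²/a_max = (15/2)²/(3/2) = 75/2
285/4 ≥ 75/2 so v_max reached
t_a = (15/2)/(3/2) = 5; v_peak = 15/2
d_cruise = 285/4 − 75/2 = 135/4; t_c = (135/4)/(15/2) = 9/2
T = 2·5 + 9/2 = 29/2

t_a=5 t_c=9/2 v_peak=15/2 T=29/2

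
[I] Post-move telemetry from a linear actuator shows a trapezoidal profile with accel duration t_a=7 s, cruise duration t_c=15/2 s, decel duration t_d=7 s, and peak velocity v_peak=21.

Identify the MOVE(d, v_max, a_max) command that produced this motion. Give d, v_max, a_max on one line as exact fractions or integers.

a_max = 21/7 = 3
d_a = ½·21·7 = 147/2; d_c = 21·15/2 = 315/2
d = 2·147/2 + 315/2 = 609/2
t_c = 15/2 > 0 ⇒ limit active, v_max = 21

d=609/2 v_max=21 a_max=3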